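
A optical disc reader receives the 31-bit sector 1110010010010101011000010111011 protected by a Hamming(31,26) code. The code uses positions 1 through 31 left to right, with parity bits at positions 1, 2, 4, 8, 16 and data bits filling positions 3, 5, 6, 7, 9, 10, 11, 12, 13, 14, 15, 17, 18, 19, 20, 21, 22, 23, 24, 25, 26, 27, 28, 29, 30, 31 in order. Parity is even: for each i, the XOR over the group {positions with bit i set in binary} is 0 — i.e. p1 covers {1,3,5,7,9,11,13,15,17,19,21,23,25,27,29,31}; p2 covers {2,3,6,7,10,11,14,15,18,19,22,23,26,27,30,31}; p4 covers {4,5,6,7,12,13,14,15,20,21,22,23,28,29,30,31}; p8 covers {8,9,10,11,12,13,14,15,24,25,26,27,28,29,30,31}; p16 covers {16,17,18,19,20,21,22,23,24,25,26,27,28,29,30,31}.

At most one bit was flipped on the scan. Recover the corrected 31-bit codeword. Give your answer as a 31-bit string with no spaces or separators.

s1 (pos 1,3,5,7,9,11,13,15,17,19,21,23,25,27,29,31): 1⊕1⊕0⊕0⊕1⊕0⊕0⊕0⊕0⊕1⊕0⊕0⊕0⊕1⊕0⊕1 = 0
s2 (pos 2,3,6,7,10,11,14,15,18,19,22,23,26,27,30,31): 1⊕1⊕1⊕0⊕0⊕0⊕1⊕0⊕1⊕1⊕0⊕0⊕1⊕1⊕1⊕1 = 0
s4 (pos 4,5,6,7,12,13,14,15,20,21,22,23,28,29,30,31): 0⊕0⊕1⊕0⊕1⊕0⊕1⊕0⊕0⊕0⊕0⊕0⊕1⊕0⊕1⊕1 = 0
s8 (pos 8,9,10,11,12,13,14,15,24,25,26,27,28,29,30,31): 0⊕1⊕0⊕0⊕1⊕0⊕1⊕0⊕1⊕0⊕1⊕1⊕1⊕0⊕1⊕1 = 1
s16 (pos 16,17,18,19,20,21,22,23,24,25,26,27,28,29,30,31): 1⊕0⊕1⊕1⊕0⊕0⊕0⊕0⊕1⊕0⊕1⊕1⊕1⊕0⊕1⊕1 = 1
Syndrome s16…s1 = 11000 → error at position 24.
Flip position 24: 1110010010010101011000010111011 → 1110010010010101011000000111011

1110010010010101011000000111011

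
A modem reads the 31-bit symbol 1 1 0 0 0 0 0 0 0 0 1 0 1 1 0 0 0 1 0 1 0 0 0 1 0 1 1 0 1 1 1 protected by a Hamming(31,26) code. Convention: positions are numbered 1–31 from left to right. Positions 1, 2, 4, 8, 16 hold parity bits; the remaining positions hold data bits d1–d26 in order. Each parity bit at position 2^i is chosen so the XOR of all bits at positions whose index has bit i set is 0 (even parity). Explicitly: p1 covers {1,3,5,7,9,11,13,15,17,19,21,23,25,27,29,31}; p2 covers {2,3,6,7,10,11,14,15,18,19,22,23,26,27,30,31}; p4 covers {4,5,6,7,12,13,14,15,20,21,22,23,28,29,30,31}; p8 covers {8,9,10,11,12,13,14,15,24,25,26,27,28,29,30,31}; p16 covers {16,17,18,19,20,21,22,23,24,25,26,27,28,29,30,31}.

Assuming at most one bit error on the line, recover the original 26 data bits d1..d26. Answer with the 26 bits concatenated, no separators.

s1 (pos 1,3,5,7,9,11,13,15,17,19,21,23,25,27,29,31): 1⊕0⊕0⊕0⊕0⊕1⊕1⊕0⊕0⊕0⊕0⊕0⊕0⊕1⊕1⊕1 = 0
s2 (pos 2,3,6,7,10,11,14,15,18,19,22,23,26,27,30,31): 1⊕0⊕0⊕0⊕0⊕1⊕1⊕0⊕1⊕0⊕0⊕0⊕1⊕1⊕1⊕1 = 0
s4 (pos 4,5,6,7,12,13,14,15,20,21,22,23,28,29,30,31): 0⊕0⊕0⊕0⊕0⊕1⊕1⊕0⊕1⊕0⊕0⊕0⊕0⊕1⊕1⊕1 = 0
s8 (pos 8,9,10,11,12,13,14,15,24,25,26,27,28,29,30,31): 0⊕0⊕0⊕1⊕0⊕1⊕1⊕0⊕1⊕0⊕1⊕1⊕0⊕1⊕1⊕1 = 1
s16 (pos 16,17,18,19,20,21,22,23,24,25,26,27,28,29,30,31): 0⊕0⊕1⊕0⊕1⊕0⊕0⊕0⊕1⊕0⊕1⊕1⊕0⊕1⊕1⊕1 = 0
Syndrome s16…s1 = 01000 → error at position 8.
Flip position 8: 1100000000101100010100010110111 → 1100000100101100010100010110111
Read data bits from positions 3,5,6,7,9,10,11,12,13,14,15,17,18,19,20,21,22,23,24,25,26,27,28,29,30,31: 00000010110010100010110111

00000010110010100010110111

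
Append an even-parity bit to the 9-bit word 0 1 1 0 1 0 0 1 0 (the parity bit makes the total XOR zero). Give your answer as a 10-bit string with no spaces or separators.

0110100100

XOR of the 9 data bits: 0⊕1⊕1⊕0⊕1⊕0⊕0⊕1⊕0 = 0
Parity bit = 0 (so all 10 bits XOR to 0).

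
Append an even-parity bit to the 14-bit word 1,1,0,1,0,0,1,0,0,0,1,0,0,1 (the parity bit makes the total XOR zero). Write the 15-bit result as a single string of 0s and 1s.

XOR of the 14 data bits: 1⊕1⊕0⊕1⊕0⊕0⊕1⊕0⊕0⊕0⊕1⊕0⊕0⊕1 = 0
Parity bit = 0 (so all 15 bits XOR to 0).

110100100010010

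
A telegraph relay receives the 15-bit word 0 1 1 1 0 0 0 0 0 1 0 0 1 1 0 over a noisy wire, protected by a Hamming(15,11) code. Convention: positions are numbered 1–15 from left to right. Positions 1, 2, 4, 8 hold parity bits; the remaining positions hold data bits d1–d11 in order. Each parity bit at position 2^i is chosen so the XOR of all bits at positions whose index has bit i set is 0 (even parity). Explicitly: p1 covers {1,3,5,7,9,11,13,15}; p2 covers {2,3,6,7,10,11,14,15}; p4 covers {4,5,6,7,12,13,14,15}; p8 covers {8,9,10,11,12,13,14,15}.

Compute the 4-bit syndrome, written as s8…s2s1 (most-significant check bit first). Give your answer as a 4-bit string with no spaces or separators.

s1 (pos 1,3,5,7,9,11,13,15): 0⊕1⊕0⊕0⊕0⊕0⊕1⊕0 = 0
s2 (pos 2,3,6,7,10,11,14,15): 1⊕1⊕0⊕0⊕1⊕0⊕1⊕0 = 0
s4 (pos 4,5,6,7,12,13,14,15): 1⊕0⊕0⊕0⊕0⊕1⊕1⊕0 = 1
s8 (pos 8,9,10,11,12,13,14,15): 0⊕0⊕1⊕0⊕0⊕1⊕1⊕0 = 1
Syndrome s8…s1 = 1100 → error at position 12.

1100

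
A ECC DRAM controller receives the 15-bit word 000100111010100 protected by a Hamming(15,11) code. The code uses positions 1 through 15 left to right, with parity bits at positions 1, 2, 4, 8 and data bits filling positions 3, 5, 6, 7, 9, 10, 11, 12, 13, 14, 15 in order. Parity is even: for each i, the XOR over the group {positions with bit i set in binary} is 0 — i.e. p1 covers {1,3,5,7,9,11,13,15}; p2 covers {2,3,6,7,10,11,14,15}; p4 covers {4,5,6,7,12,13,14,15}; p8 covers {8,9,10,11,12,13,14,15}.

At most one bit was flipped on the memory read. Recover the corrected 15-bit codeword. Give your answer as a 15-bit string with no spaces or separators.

000000111010100

s1 (pos 1,3,5,7,9,11,13,15): 0⊕0⊕0⊕1⊕1⊕1⊕1⊕0 = 0
s2 (pos 2,3,6,7,10,11,14,15): 0⊕0⊕0⊕1⊕0⊕1⊕0⊕0 = 0
s4 (pos 4,5,6,7,12,13,14,15): 1⊕0⊕0⊕1⊕0⊕1⊕0⊕0 = 1
s8 (pos 8,9,10,11,12,13,14,15): 1⊕1⊕0⊕1⊕0⊕1⊕0⊕0 = 0
Syndrome s8…s1 = 0100 → error at position 4.
Flip position 4: 000100111010100 → 000000111010100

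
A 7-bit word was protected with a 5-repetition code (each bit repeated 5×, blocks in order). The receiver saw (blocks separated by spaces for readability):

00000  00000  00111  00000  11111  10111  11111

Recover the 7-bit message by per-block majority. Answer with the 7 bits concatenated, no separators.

0010111

Block 1 (00000): 0 ones → 0
Block 2 (00000): 0 ones → 0
Block 3 (00111): 3 ones → 1
Block 4 (00000): 0 ones → 0
Block 5 (11111): 5 ones → 1
Block 6 (10111): 4 ones → 1
Block 7 (11111): 5 ones → 1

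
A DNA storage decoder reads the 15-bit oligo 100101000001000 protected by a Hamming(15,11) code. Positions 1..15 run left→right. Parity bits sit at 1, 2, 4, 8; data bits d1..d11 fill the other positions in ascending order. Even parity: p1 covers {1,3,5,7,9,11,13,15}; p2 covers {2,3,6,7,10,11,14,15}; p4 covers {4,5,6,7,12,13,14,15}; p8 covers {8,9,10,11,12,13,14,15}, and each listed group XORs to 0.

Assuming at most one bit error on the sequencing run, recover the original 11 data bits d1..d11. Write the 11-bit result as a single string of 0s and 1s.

00100001001

s1 (pos 1,3,5,7,9,11,13,15): 1⊕0⊕0⊕0⊕0⊕0⊕0⊕0 = 1
s2 (pos 2,3,6,7,10,11,14,15): 0⊕0⊕1⊕0⊕0⊕0⊕0⊕0 = 1
s4 (pos 4,5,6,7,12,13,14,15): 1⊕0⊕1⊕0⊕1⊕0⊕0⊕0 = 1
s8 (pos 8,9,10,11,12,13,14,15): 0⊕0⊕0⊕0⊕1⊕0⊕0⊕0 = 1
Syndrome s8…s1 = 1111 → error at position 15.
Flip position 15: 100101000001000 → 100101000001001
Read data bits from positions 3,5,6,7,9,10,11,12,13,14,15: 00100001001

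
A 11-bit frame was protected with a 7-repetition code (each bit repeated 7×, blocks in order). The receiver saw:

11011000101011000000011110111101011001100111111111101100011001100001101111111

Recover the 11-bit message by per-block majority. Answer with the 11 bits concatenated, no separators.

Block 1 (1101100): 4 ones → 1
Block 2 (0101011): 4 ones → 1
Block 3 (0000000): 0 ones → 0
Block 4 (1111011): 6 ones → 1
Block 5 (1101011): 5 ones → 1
Block 6 (0011001): 3 ones → 0
Block 7 (1111111): 7 ones → 1
Block 8 (1101100): 4 ones → 1
Block 9 (0110011): 4 ones → 1
Block 10 (0000110): 2 ones → 0
Block 11 (1111111): 7 ones → 1

11011011101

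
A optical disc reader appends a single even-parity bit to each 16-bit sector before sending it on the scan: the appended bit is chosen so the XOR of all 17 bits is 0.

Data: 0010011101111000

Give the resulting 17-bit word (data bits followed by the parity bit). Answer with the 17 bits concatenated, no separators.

00100111011110000

XOR of the 16 data bits: 0⊕0⊕1⊕0⊕0⊕1⊕1⊕1⊕0⊕1⊕1⊕1⊕1⊕0⊕0⊕0 = 0
Parity bit = 0 (so all 17 bits XOR to 0).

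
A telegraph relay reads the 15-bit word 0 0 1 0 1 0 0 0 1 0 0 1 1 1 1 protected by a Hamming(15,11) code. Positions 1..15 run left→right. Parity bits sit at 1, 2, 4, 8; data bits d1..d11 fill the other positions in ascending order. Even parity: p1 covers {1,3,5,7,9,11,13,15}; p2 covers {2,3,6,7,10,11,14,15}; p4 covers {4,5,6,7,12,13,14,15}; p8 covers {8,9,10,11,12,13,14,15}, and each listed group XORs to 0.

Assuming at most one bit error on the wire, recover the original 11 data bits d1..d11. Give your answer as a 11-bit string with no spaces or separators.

s1 (pos 1,3,5,7,9,11,13,15): 0⊕1⊕1⊕0⊕1⊕0⊕1⊕1 = 1
s2 (pos 2,3,6,7,10,11,14,15): 0⊕1⊕0⊕0⊕0⊕0⊕1⊕1 = 1
s4 (pos 4,5,6,7,12,13,14,15): 0⊕1⊕0⊕0⊕1⊕1⊕1⊕1 = 1
s8 (pos 8,9,10,11,12,13,14,15): 0⊕1⊕0⊕0⊕1⊕1⊕1⊕1 = 1
Syndrome s8…s1 = 1111 → error at position 15.
Flip position 15: 001010001001111 → 001010001001110
Read data bits from positions 3,5,6,7,9,10,11,12,13,14,15: 11001001110

11001001110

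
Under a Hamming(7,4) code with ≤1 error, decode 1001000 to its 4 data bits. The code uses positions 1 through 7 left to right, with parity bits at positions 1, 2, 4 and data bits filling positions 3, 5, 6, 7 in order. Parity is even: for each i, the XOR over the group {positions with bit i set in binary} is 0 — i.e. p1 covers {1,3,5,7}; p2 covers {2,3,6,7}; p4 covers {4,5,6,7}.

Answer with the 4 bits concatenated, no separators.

s1 (pos 1,3,5,7): 1⊕0⊕0⊕0 = 1
s2 (pos 2,3,6,7): 0⊕0⊕0⊕0 = 0
s4 (pos 4,5,6,7): 1⊕0⊕0⊕0 = 1
Syndrome s4…s1 = 101 → error at position 5.
Flip position 5: 1001000 → 1001100
Read data bits from positions 3,5,6,7: 0100

0100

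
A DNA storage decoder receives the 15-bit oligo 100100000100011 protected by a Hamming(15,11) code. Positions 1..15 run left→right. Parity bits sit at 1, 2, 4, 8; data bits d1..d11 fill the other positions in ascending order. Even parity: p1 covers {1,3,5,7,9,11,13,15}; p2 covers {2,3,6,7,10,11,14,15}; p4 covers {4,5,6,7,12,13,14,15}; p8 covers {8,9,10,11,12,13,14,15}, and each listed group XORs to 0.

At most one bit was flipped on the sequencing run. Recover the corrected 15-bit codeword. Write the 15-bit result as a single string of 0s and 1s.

s1 (pos 1,3,5,7,9,11,13,15): 1⊕0⊕0⊕0⊕0⊕0⊕0⊕1 = 0
s2 (pos 2,3,6,7,10,11,14,15): 0⊕0⊕0⊕0⊕1⊕0⊕1⊕1 = 1
s4 (pos 4,5,6,7,12,13,14,15): 1⊕0⊕0⊕0⊕0⊕0⊕1⊕1 = 1
s8 (pos 8,9,10,11,12,13,14,15): 0⊕0⊕1⊕0⊕0⊕0⊕1⊕1 = 1
Syndrome s8…s1 = 1110 → error at position 14.
Flip position 14: 100100000100011 → 100100000100001

100100000100001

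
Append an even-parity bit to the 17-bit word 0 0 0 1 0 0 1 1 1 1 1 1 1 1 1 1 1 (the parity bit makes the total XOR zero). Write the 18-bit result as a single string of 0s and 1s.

XOR of the 17 data bits: 0⊕0⊕0⊕1⊕0⊕0⊕1⊕1⊕1⊕1⊕1⊕1⊕1⊕1⊕1⊕1⊕1 = 0
Parity bit = 0 (so all 18 bits XOR to 0).

000100111111111110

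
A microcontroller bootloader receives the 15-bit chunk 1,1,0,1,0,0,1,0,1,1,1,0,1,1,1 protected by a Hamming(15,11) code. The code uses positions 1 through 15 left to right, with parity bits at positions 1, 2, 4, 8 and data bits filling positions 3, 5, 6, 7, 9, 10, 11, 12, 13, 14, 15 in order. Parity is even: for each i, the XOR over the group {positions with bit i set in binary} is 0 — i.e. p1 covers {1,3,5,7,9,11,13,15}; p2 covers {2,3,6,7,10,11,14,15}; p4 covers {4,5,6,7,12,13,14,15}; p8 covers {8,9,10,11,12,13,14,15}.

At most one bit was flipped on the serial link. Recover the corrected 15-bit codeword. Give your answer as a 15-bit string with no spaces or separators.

s1 (pos 1,3,5,7,9,11,13,15): 1⊕0⊕0⊕1⊕1⊕1⊕1⊕1 = 0
s2 (pos 2,3,6,7,10,11,14,15): 1⊕0⊕0⊕1⊕1⊕1⊕1⊕1 = 0
s4 (pos 4,5,6,7,12,13,14,15): 1⊕0⊕0⊕1⊕0⊕1⊕1⊕1 = 1
s8 (pos 8,9,10,11,12,13,14,15): 0⊕1⊕1⊕1⊕0⊕1⊕1⊕1 = 0
Syndrome s8…s1 = 0100 → error at position 4.
Flip position 4: 110100101110111 → 110000101110111

110000101110111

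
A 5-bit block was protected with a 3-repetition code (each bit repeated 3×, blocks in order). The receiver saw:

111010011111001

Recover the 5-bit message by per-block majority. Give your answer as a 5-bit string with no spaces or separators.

10110

Block 1 (111): 3 ones → 1
Block 2 (010): 1 one → 0
Block 3 (011): 2 ones → 1
Block 4 (111): 3 ones → 1
Block 5 (001): 1 one → 0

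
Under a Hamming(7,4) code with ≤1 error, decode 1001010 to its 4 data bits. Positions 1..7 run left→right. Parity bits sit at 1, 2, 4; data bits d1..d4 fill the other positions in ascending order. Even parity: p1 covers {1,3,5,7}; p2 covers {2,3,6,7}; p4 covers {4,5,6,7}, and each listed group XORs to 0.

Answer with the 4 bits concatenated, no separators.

1010

s1 (pos 1,3,5,7): 1⊕0⊕0⊕0 = 1
s2 (pos 2,3,6,7): 0⊕0⊕1⊕0 = 1
s4 (pos 4,5,6,7): 1⊕0⊕1⊕0 = 0
Syndrome s4…s1 = 011 → error at position 3.
Flip position 3: 1001010 → 1011010
Read data bits from positions 3,5,6,7: 1010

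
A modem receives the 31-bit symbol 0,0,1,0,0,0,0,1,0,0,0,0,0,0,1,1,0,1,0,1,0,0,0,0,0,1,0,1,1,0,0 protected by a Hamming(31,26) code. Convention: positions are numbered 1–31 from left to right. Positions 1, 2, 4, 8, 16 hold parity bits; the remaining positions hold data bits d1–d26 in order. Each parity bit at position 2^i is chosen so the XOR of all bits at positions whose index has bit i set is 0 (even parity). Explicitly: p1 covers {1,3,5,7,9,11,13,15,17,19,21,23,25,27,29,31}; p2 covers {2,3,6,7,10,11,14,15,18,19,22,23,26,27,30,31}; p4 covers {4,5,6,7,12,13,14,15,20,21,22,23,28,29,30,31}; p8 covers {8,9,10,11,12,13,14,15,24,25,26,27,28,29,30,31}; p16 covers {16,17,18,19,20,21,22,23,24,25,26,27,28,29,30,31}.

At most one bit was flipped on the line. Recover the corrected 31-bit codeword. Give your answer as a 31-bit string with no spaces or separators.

0010000110000011010100000101100

s1 (pos 1,3,5,7,9,11,13,15,17,19,21,23,25,27,29,31): 0⊕1⊕0⊕0⊕0⊕0⊕0⊕1⊕0⊕0⊕0⊕0⊕0⊕0⊕1⊕0 = 1
s2 (pos 2,3,6,7,10,11,14,15,18,19,22,23,26,27,30,31): 0⊕1⊕0⊕0⊕0⊕0⊕0⊕1⊕1⊕0⊕0⊕0⊕1⊕0⊕0⊕0 = 0
s4 (pos 4,5,6,7,12,13,14,15,20,21,22,23,28,29,30,31): 0⊕0⊕0⊕0⊕0⊕0⊕0⊕1⊕1⊕0⊕0⊕0⊕1⊕1⊕0⊕0 = 0
s8 (pos 8,9,10,11,12,13,14,15,24,25,26,27,28,29,30,31): 1⊕0⊕0⊕0⊕0⊕0⊕0⊕1⊕0⊕0⊕1⊕0⊕1⊕1⊕0⊕0 = 1
s16 (pos 16,17,18,19,20,21,22,23,24,25,26,27,28,29,30,31): 1⊕0⊕1⊕0⊕1⊕0⊕0⊕0⊕0⊕0⊕1⊕0⊕1⊕1⊕0⊕0 = 0
Syndrome s16…s1 = 01001 → error at position 9.
Flip position 9: 0010000100000011010100000101100 → 0010000110000011010100000101100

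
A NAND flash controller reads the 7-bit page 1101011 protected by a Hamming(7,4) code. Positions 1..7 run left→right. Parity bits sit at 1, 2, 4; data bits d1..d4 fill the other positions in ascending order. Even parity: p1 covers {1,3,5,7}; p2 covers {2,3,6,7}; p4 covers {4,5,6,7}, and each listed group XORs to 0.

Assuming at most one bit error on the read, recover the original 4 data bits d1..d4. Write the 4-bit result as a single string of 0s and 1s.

0001

s1 (pos 1,3,5,7): 1⊕0⊕0⊕1 = 0
s2 (pos 2,3,6,7): 1⊕0⊕1⊕1 = 1
s4 (pos 4,5,6,7): 1⊕0⊕1⊕1 = 1
Syndrome s4…s1 = 110 → error at position 6.
Flip position 6: 1101011 → 1101001
Read data bits from positions 3,5,6,7: 0001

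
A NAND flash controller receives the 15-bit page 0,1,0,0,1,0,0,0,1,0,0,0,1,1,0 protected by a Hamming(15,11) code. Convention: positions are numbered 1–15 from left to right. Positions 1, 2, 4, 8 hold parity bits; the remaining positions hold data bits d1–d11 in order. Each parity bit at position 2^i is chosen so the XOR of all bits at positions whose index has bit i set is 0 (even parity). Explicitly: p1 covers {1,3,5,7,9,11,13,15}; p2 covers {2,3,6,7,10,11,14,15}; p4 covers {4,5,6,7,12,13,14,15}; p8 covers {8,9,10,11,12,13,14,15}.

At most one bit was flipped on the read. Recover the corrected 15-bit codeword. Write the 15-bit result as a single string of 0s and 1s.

s1 (pos 1,3,5,7,9,11,13,15): 0⊕0⊕1⊕0⊕1⊕0⊕1⊕0 = 1
s2 (pos 2,3,6,7,10,11,14,15): 1⊕0⊕0⊕0⊕0⊕0⊕1⊕0 = 0
s4 (pos 4,5,6,7,12,13,14,15): 0⊕1⊕0⊕0⊕0⊕1⊕1⊕0 = 1
s8 (pos 8,9,10,11,12,13,14,15): 0⊕1⊕0⊕0⊕0⊕1⊕1⊕0 = 1
Syndrome s8…s1 = 1101 → error at position 13.
Flip position 13: 010010001000110 → 010010001000010

010010001000010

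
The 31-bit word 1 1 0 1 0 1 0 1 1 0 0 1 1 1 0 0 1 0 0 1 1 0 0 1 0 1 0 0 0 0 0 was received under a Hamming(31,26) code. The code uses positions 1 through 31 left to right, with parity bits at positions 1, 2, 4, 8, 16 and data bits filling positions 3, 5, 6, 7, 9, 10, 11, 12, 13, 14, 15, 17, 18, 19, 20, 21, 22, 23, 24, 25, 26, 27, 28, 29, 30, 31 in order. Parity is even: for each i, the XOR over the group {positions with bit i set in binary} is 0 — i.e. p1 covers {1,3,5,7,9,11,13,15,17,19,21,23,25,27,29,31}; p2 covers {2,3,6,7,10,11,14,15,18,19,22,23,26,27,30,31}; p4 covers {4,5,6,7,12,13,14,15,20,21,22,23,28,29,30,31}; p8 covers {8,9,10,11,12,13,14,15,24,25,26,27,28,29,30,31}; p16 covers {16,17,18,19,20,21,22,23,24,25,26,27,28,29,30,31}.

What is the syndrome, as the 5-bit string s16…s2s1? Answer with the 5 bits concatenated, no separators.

11101

s1 (pos 1,3,5,7,9,11,13,15,17,19,21,23,25,27,29,31): 1⊕0⊕0⊕0⊕1⊕0⊕1⊕0⊕1⊕0⊕1⊕0⊕0⊕0⊕0⊕0 = 1
s2 (pos 2,3,6,7,10,11,14,15,18,19,22,23,26,27,30,31): 1⊕0⊕1⊕0⊕0⊕0⊕1⊕0⊕0⊕0⊕0⊕0⊕1⊕0⊕0⊕0 = 0
s4 (pos 4,5,6,7,12,13,14,15,20,21,22,23,28,29,30,31): 1⊕0⊕1⊕0⊕1⊕1⊕1⊕0⊕1⊕1⊕0⊕0⊕0⊕0⊕0⊕0 = 1
s8 (pos 8,9,10,11,12,13,14,15,24,25,26,27,28,29,30,31): 1⊕1⊕0⊕0⊕1⊕1⊕1⊕0⊕1⊕0⊕1⊕0⊕0⊕0⊕0⊕0 = 1
s16 (pos 16,17,18,19,20,21,22,23,24,25,26,27,28,29,30,31): 0⊕1⊕0⊕0⊕1⊕1⊕0⊕0⊕1⊕0⊕1⊕0⊕0⊕0⊕0⊕0 = 1
Syndrome s16…s1 = 11101 → error at position 29.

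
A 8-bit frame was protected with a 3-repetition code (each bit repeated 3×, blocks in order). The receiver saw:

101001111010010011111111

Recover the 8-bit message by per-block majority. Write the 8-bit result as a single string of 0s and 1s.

10100111

Block 1 (101): 2 ones → 1
Block 2 (001): 1 one → 0
Block 3 (111): 3 ones → 1
Block 4 (010): 1 one → 0
Block 5 (010): 1 one → 0
Block 6 (011): 2 ones → 1
Block 7 (111): 3 ones → 1
Block 8 (111): 3 ones → 1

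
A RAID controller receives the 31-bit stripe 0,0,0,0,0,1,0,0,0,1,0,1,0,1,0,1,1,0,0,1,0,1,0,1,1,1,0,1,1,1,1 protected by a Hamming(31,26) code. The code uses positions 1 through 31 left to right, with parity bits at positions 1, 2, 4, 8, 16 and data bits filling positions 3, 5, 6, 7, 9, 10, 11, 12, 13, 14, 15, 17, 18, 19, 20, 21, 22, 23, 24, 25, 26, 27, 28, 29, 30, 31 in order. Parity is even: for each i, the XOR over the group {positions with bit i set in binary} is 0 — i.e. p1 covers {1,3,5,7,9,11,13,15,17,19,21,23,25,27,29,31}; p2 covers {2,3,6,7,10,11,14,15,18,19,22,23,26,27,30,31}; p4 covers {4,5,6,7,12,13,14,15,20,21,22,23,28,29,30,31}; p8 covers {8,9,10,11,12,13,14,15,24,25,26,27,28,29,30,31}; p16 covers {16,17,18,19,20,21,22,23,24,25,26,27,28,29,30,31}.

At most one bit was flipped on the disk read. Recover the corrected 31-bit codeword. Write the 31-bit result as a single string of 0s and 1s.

s1 (pos 1,3,5,7,9,11,13,15,17,19,21,23,25,27,29,31): 0⊕0⊕0⊕0⊕0⊕0⊕0⊕0⊕1⊕0⊕0⊕0⊕1⊕0⊕1⊕1 = 0
s2 (pos 2,3,6,7,10,11,14,15,18,19,22,23,26,27,30,31): 0⊕0⊕1⊕0⊕1⊕0⊕1⊕0⊕0⊕0⊕1⊕0⊕1⊕0⊕1⊕1 = 1
s4 (pos 4,5,6,7,12,13,14,15,20,21,22,23,28,29,30,31): 0⊕0⊕1⊕0⊕1⊕0⊕1⊕0⊕1⊕0⊕1⊕0⊕1⊕1⊕1⊕1 = 1
s8 (pos 8,9,10,11,12,13,14,15,24,25,26,27,28,29,30,31): 0⊕0⊕1⊕0⊕1⊕0⊕1⊕0⊕1⊕1⊕1⊕0⊕1⊕1⊕1⊕1 = 0
s16 (pos 16,17,18,19,20,21,22,23,24,25,26,27,28,29,30,31): 1⊕1⊕0⊕0⊕1⊕0⊕1⊕0⊕1⊕1⊕1⊕0⊕1⊕1⊕1⊕1 = 1
Syndrome s16…s1 = 10110 → error at position 22.
Flip position 22: 0000010001010101100101011101111 → 0000010001010101100100011101111

0000010001010101100100011101111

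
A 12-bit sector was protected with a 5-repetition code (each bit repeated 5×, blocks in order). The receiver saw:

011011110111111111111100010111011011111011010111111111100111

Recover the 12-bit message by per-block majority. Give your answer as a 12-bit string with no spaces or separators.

111101111111

Block 1 (01101): 3 ones → 1
Block 2 (11101): 4 ones → 1
Block 3 (11111): 5 ones → 1
Block 4 (11111): 5 ones → 1
Block 5 (11000): 2 ones → 0
Block 6 (10111): 4 ones → 1
Block 7 (01101): 3 ones → 1
Block 8 (11110): 4 ones → 1
Block 9 (11010): 3 ones → 1
Block 10 (11111): 5 ones → 1
Block 11 (11111): 5 ones → 1
Block 12 (00111): 3 ones → 1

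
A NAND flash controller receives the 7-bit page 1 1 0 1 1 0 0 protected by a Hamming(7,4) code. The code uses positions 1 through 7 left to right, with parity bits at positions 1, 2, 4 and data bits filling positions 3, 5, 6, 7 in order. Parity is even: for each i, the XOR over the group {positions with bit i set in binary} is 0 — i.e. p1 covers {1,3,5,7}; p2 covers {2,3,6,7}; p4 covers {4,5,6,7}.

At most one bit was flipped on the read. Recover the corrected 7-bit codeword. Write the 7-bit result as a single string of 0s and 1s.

1001100

s1 (pos 1,3,5,7): 1⊕0⊕1⊕0 = 0
s2 (pos 2,3,6,7): 1⊕0⊕0⊕0 = 1
s4 (pos 4,5,6,7): 1⊕1⊕0⊕0 = 0
Syndrome s4…s1 = 010 → error at position 2.
Flip position 2: 1101100 → 1001100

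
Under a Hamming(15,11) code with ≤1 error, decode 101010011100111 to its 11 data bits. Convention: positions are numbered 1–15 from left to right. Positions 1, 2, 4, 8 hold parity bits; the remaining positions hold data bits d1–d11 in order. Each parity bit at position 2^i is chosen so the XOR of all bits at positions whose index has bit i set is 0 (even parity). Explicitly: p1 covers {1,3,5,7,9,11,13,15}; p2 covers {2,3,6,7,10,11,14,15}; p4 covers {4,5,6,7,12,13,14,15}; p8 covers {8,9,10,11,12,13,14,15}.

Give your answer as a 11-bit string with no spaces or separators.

s1 (pos 1,3,5,7,9,11,13,15): 1⊕1⊕1⊕0⊕1⊕0⊕1⊕1 = 0
s2 (pos 2,3,6,7,10,11,14,15): 0⊕1⊕0⊕0⊕1⊕0⊕1⊕1 = 0
s4 (pos 4,5,6,7,12,13,14,15): 0⊕1⊕0⊕0⊕0⊕1⊕1⊕1 = 0
s8 (pos 8,9,10,11,12,13,14,15): 1⊕1⊕1⊕0⊕0⊕1⊕1⊕1 = 0
Syndrome s8…s1 = 0000 → no error.
Read data bits from positions 3,5,6,7,9,10,11,12,13,14,15: 11001100111

11001100111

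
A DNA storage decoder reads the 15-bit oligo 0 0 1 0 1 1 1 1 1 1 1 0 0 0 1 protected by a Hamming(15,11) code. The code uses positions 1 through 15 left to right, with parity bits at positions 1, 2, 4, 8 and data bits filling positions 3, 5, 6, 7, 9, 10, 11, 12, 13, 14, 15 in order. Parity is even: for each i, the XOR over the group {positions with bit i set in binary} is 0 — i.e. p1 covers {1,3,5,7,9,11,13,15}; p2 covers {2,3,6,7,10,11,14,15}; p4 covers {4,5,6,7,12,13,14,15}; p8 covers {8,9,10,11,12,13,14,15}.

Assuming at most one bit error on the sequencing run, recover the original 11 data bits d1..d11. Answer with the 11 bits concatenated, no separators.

11111110001

s1 (pos 1,3,5,7,9,11,13,15): 0⊕1⊕1⊕1⊕1⊕1⊕0⊕1 = 0
s2 (pos 2,3,6,7,10,11,14,15): 0⊕1⊕1⊕1⊕1⊕1⊕0⊕1 = 0
s4 (pos 4,5,6,7,12,13,14,15): 0⊕1⊕1⊕1⊕0⊕0⊕0⊕1 = 0
s8 (pos 8,9,10,11,12,13,14,15): 1⊕1⊕1⊕1⊕0⊕0⊕0⊕1 = 1
Syndrome s8…s1 = 1000 → error at position 8.
Flip position 8: 001011111110001 → 001011101110001
Read data bits from positions 3,5,6,7,9,10,11,12,13,14,15: 11111110001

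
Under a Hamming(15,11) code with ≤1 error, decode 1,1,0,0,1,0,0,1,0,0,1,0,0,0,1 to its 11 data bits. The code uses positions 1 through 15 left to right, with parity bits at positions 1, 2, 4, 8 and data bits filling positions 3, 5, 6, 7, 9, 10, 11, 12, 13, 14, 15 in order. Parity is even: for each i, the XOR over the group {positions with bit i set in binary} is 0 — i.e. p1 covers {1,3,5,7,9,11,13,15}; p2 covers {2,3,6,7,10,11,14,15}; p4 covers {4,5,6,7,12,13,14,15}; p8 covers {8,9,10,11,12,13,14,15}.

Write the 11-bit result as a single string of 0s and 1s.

s1 (pos 1,3,5,7,9,11,13,15): 1⊕0⊕1⊕0⊕0⊕1⊕0⊕1 = 0
s2 (pos 2,3,6,7,10,11,14,15): 1⊕0⊕0⊕0⊕0⊕1⊕0⊕1 = 1
s4 (pos 4,5,6,7,12,13,14,15): 0⊕1⊕0⊕0⊕0⊕0⊕0⊕1 = 0
s8 (pos 8,9,10,11,12,13,14,15): 1⊕0⊕0⊕1⊕0⊕0⊕0⊕1 = 1
Syndrome s8…s1 = 1010 → error at position 10.
Flip position 10: 110010010010001 → 110010010110001
Read data bits from positions 3,5,6,7,9,10,11,12,13,14,15: 01000110001

01000110001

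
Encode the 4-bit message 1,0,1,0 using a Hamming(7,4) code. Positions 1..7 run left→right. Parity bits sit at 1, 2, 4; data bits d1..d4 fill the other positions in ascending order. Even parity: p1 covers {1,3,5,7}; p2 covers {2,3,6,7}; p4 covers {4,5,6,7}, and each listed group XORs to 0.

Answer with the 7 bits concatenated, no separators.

1011010

Place data at non-parity positions: p1 p2 1 p4 0 1 0
p1 (pos 1,3,5,7): XOR of data positions = 1⊕0⊕0 = 1
p2 (pos 2,3,6,7): XOR of data positions = 1⊕1⊕0 = 0
p4 (pos 4,5,6,7): XOR of data positions = 0⊕1⊕0 = 1
Codeword: 1011010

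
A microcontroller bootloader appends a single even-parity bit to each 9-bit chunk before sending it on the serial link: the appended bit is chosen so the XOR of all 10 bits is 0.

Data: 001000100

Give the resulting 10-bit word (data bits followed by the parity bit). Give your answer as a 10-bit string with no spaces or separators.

0010001000

XOR of the 9 data bits: 0⊕0⊕1⊕0⊕0⊕0⊕1⊕0⊕0 = 0
Parity bit = 0 (so all 10 bits XOR to 0).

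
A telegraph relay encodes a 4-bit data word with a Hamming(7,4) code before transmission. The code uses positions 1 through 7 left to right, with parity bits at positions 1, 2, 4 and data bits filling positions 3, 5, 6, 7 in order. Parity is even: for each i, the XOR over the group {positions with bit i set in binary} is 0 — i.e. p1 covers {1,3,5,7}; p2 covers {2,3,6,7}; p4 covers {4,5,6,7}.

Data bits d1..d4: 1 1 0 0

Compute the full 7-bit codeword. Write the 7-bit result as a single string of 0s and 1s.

0111100

Place data at non-parity positions: p1 p2 1 p4 1 0 0
p1 (pos 1,3,5,7): XOR of data positions = 1⊕1⊕0 = 0
p2 (pos 2,3,6,7): XOR of data positions = 1⊕0⊕0 = 1
p4 (pos 4,5,6,7): XOR of data positions = 1⊕0⊕0 = 1
Codeword: 0111100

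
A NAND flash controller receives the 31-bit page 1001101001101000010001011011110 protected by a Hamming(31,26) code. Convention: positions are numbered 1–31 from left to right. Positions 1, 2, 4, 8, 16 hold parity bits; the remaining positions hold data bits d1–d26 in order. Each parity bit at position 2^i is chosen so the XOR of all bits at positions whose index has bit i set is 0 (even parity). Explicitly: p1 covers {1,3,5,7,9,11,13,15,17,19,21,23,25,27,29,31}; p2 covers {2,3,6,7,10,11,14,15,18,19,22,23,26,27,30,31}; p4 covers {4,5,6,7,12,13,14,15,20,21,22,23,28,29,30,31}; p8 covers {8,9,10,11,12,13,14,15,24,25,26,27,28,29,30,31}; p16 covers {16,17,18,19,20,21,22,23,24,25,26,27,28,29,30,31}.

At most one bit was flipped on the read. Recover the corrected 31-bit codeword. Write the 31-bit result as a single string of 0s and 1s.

1001101000101000010001011011110

s1 (pos 1,3,5,7,9,11,13,15,17,19,21,23,25,27,29,31): 1⊕0⊕1⊕1⊕0⊕1⊕1⊕0⊕0⊕0⊕0⊕0⊕1⊕1⊕1⊕0 = 0
s2 (pos 2,3,6,7,10,11,14,15,18,19,22,23,26,27,30,31): 0⊕0⊕0⊕1⊕1⊕1⊕0⊕0⊕1⊕0⊕1⊕0⊕0⊕1⊕1⊕0 = 1
s4 (pos 4,5,6,7,12,13,14,15,20,21,22,23,28,29,30,31): 1⊕1⊕0⊕1⊕0⊕1⊕0⊕0⊕0⊕0⊕1⊕0⊕1⊕1⊕1⊕0 = 0
s8 (pos 8,9,10,11,12,13,14,15,24,25,26,27,28,29,30,31): 0⊕0⊕1⊕1⊕0⊕1⊕0⊕0⊕1⊕1⊕0⊕1⊕1⊕1⊕1⊕0 = 1
s16 (pos 16,17,18,19,20,21,22,23,24,25,26,27,28,29,30,31): 0⊕0⊕1⊕0⊕0⊕0⊕1⊕0⊕1⊕1⊕0⊕1⊕1⊕1⊕1⊕0 = 0
Syndrome s16…s1 = 01010 → error at position 10.
Flip position 10: 1001101001101000010001011011110 → 1001101000101000010001011011110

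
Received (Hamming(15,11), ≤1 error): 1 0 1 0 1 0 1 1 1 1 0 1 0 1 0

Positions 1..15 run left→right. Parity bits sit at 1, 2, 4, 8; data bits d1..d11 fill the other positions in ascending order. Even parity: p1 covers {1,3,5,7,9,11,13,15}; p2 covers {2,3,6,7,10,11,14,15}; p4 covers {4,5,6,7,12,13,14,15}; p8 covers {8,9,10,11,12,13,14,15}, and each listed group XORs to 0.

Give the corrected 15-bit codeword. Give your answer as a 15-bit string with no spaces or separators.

s1 (pos 1,3,5,7,9,11,13,15): 1⊕1⊕1⊕1⊕1⊕0⊕0⊕0 = 1
s2 (pos 2,3,6,7,10,11,14,15): 0⊕1⊕0⊕1⊕1⊕0⊕1⊕0 = 0
s4 (pos 4,5,6,7,12,13,14,15): 0⊕1⊕0⊕1⊕1⊕0⊕1⊕0 = 0
s8 (pos 8,9,10,11,12,13,14,15): 1⊕1⊕1⊕0⊕1⊕0⊕1⊕0 = 1
Syndrome s8…s1 = 1001 → error at position 9.
Flip position 9: 101010111101010 → 101010110101010

101010110101010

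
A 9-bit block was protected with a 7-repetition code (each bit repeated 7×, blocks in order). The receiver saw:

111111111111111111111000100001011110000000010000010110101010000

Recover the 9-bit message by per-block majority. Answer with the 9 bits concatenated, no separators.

111010010

Block 1 (1111111): 7 ones → 1
Block 2 (1111111): 7 ones → 1
Block 3 (1111111): 7 ones → 1
Block 4 (0001000): 1 one → 0
Block 5 (0101111): 5 ones → 1
Block 6 (0000000): 0 ones → 0
Block 7 (0100000): 1 one → 0
Block 8 (1011010): 4 ones → 1
Block 9 (1010000): 2 ones → 0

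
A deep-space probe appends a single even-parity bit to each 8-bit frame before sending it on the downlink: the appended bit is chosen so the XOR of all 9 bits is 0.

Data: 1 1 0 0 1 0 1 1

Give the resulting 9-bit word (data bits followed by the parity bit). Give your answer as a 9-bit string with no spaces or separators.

110010111

XOR of the 8 data bits: 1⊕1⊕0⊕0⊕1⊕0⊕1⊕1 = 1
Parity bit = 1 (so all 9 bits XOR to 0).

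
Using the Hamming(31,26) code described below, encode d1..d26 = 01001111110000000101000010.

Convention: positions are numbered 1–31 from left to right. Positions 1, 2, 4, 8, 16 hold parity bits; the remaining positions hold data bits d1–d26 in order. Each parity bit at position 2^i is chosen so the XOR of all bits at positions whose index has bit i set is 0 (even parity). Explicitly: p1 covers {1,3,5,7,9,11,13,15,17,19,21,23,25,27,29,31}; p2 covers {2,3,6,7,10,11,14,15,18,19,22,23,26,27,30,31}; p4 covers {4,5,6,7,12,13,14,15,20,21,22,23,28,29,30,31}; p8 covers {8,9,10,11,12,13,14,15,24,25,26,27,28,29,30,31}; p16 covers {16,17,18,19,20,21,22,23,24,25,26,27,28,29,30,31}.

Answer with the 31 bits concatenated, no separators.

Place data at non-parity positions: p1 p2 0 p4 1 0 0 p8 1 1 1 1 1 1 0 p16 0 0 0 0 0 0 1 0 1 0 0 0 0 1 0
p1 (pos 1,3,5,7,9,11,13,15,17,19,21,23,25,27,29,31): XOR of data positions = 0⊕1⊕0⊕1⊕1⊕1⊕0⊕0⊕0⊕0⊕1⊕1⊕0⊕0⊕0 = 0
p2 (pos 2,3,6,7,10,11,14,15,18,19,22,23,26,27,30,31): XOR of data positions = 0⊕0⊕0⊕1⊕1⊕1⊕0⊕0⊕0⊕0⊕1⊕0⊕0⊕1⊕0 = 1
p4 (pos 4,5,6,7,12,13,14,15,20,21,22,23,28,29,30,31): XOR of data positions = 1⊕0⊕0⊕1⊕1⊕1⊕0⊕0⊕0⊕0⊕1⊕0⊕0⊕1⊕0 = 0
p8 (pos 8,9,10,11,12,13,14,15,24,25,26,27,28,29,30,31): XOR of data positions = 1⊕1⊕1⊕1⊕1⊕1⊕0⊕0⊕1⊕0⊕0⊕0⊕0⊕1⊕0 = 0
p16 (pos 16,17,18,19,20,21,22,23,24,25,26,27,28,29,30,31): XOR of data positions = 0⊕0⊕0⊕0⊕0⊕0⊕1⊕0⊕1⊕0⊕0⊕0⊕0⊕1⊕0 = 1
Codeword: 0100100011111101000000101000010

0100100011111101000000101000010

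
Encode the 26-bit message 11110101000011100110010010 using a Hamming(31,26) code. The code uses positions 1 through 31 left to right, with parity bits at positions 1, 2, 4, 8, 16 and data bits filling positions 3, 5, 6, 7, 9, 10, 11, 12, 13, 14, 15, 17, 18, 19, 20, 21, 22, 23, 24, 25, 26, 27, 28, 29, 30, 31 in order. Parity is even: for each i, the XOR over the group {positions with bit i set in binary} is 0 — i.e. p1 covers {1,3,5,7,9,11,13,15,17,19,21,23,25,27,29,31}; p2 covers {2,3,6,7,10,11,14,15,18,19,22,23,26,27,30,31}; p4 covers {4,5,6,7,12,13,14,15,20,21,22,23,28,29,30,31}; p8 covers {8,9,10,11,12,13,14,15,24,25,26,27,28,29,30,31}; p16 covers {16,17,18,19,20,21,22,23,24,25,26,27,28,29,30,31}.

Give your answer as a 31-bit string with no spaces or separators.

0111111101010001011100110010010

Place data at non-parity positions: p1 p2 1 p4 1 1 1 p8 0 1 0 1 0 0 0 p16 0 1 1 1 0 0 1 1 0 0 1 0 0 1 0
p1 (pos 1,3,5,7,9,11,13,15,17,19,21,23,25,27,29,31): XOR of data positions = 1⊕1⊕1⊕0⊕0⊕0⊕0⊕0⊕1⊕0⊕1⊕0⊕1⊕0⊕0 = 0
p2 (pos 2,3,6,7,10,11,14,15,18,19,22,23,26,27,30,31): XOR of data positions = 1⊕1⊕1⊕1⊕0⊕0⊕0⊕1⊕1⊕0⊕1⊕0⊕1⊕1⊕0 = 1
p4 (pos 4,5,6,7,12,13,14,15,20,21,22,23,28,29,30,31): XOR of data positions = 1⊕1⊕1⊕1⊕0⊕0⊕0⊕1⊕0⊕0⊕1⊕0⊕0⊕1⊕0 = 1
p8 (pos 8,9,10,11,12,13,14,15,24,25,26,27,28,29,30,31): XOR of data positions = 0⊕1⊕0⊕1⊕0⊕0⊕0⊕1⊕0⊕0⊕1⊕0⊕0⊕1⊕0 = 1
p16 (pos 16,17,18,19,20,21,22,23,24,25,26,27,28,29,30,31): XOR of data positions = 0⊕1⊕1⊕1⊕0⊕0⊕1⊕1⊕0⊕0⊕1⊕0⊕0⊕1⊕0 = 1
Codeword: 0111111101010001011100110010010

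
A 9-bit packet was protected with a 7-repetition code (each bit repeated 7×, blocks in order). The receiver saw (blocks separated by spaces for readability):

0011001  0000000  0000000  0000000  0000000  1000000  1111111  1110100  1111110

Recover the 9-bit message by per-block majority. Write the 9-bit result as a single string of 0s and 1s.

000000111

Block 1 (0011001): 3 ones → 0
Block 2 (0000000): 0 ones → 0
Block 3 (0000000): 0 ones → 0
Block 4 (0000000): 0 ones → 0
Block 5 (0000000): 0 ones → 0
Block 6 (1000000): 1 one → 0
Block 7 (1111111): 7 ones → 1
Block 8 (1110100): 4 ones → 1
Block 9 (1111110): 6 ones → 1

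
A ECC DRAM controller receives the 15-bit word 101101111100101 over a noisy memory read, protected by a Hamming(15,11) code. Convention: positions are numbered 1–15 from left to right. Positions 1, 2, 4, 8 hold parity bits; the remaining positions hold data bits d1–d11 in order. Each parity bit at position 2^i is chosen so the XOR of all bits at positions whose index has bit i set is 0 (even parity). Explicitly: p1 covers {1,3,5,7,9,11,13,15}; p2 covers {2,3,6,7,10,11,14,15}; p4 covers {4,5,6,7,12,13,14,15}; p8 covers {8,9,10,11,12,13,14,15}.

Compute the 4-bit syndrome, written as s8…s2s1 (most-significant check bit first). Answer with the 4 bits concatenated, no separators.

s1 (pos 1,3,5,7,9,11,13,15): 1⊕1⊕0⊕1⊕1⊕0⊕1⊕1 = 0
s2 (pos 2,3,6,7,10,11,14,15): 0⊕1⊕1⊕1⊕1⊕0⊕0⊕1 = 1
s4 (pos 4,5,6,7,12,13,14,15): 1⊕0⊕1⊕1⊕0⊕1⊕0⊕1 = 1
s8 (pos 8,9,10,11,12,13,14,15): 1⊕1⊕1⊕0⊕0⊕1⊕0⊕1 = 1
Syndrome s8…s1 = 1110 → error at position 14.

1110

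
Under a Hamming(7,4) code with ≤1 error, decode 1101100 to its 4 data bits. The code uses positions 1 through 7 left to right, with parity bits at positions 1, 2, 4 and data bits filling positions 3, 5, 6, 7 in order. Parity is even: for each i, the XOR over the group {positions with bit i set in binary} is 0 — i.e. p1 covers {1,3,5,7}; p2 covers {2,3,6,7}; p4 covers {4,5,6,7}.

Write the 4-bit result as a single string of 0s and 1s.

0100

s1 (pos 1,3,5,7): 1⊕0⊕1⊕0 = 0
s2 (pos 2,3,6,7): 1⊕0⊕0⊕0 = 1
s4 (pos 4,5,6,7): 1⊕1⊕0⊕0 = 0
Syndrome s4…s1 = 010 → error at position 2.
Flip position 2: 1101100 → 1001100
Read data bits from positions 3,5,6,7: 0100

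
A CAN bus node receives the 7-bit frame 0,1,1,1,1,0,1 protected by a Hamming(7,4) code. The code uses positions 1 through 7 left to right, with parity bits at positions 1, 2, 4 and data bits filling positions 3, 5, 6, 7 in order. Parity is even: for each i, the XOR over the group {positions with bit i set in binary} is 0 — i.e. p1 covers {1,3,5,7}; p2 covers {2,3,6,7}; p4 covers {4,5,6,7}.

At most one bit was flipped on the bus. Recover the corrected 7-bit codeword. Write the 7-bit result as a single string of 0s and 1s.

s1 (pos 1,3,5,7): 0⊕1⊕1⊕1 = 1
s2 (pos 2,3,6,7): 1⊕1⊕0⊕1 = 1
s4 (pos 4,5,6,7): 1⊕1⊕0⊕1 = 1
Syndrome s4…s1 = 111 → error at position 7.
Flip position 7: 0111101 → 0111100

0111100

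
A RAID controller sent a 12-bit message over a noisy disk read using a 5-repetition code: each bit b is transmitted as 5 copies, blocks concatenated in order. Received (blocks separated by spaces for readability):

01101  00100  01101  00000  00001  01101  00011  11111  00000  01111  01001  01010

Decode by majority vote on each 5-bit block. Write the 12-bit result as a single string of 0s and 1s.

Block 1 (01101): 3 ones → 1
Block 2 (00100): 1 one → 0
Block 3 (01101): 3 ones → 1
Block 4 (00000): 0 ones → 0
Block 5 (00001): 1 one → 0
Block 6 (01101): 3 ones → 1
Block 7 (00011): 2 ones → 0
Block 8 (11111): 5 ones → 1
Block 9 (00000): 0 ones → 0
Block 10 (01111): 4 ones → 1
Block 11 (01001): 2 ones → 0
Block 12 (01010): 2 ones → 0

101001010100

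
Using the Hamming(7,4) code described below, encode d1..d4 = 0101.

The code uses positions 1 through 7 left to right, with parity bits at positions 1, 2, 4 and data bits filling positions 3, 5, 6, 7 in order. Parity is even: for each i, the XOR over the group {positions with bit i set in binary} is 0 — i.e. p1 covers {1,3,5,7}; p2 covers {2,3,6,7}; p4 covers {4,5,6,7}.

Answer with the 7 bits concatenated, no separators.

Place data at non-parity positions: p1 p2 0 p4 1 0 1
p1 (pos 1,3,5,7): XOR of data positions = 0⊕1⊕1 = 0
p2 (pos 2,3,6,7): XOR of data positions = 0⊕0⊕1 = 1
p4 (pos 4,5,6,7): XOR of data positions = 1⊕0⊕1 = 0
Codeword: 0100101

0100101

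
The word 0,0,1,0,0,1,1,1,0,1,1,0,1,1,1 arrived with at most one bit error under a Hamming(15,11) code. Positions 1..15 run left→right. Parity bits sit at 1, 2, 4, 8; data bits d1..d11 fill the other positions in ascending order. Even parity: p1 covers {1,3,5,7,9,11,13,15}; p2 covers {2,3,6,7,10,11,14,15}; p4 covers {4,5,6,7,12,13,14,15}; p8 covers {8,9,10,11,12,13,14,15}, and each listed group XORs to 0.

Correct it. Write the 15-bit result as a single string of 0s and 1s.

001001010110111

s1 (pos 1,3,5,7,9,11,13,15): 0⊕1⊕0⊕1⊕0⊕1⊕1⊕1 = 1
s2 (pos 2,3,6,7,10,11,14,15): 0⊕1⊕1⊕1⊕1⊕1⊕1⊕1 = 1
s4 (pos 4,5,6,7,12,13,14,15): 0⊕0⊕1⊕1⊕0⊕1⊕1⊕1 = 1
s8 (pos 8,9,10,11,12,13,14,15): 1⊕0⊕1⊕1⊕0⊕1⊕1⊕1 = 0
Syndrome s8…s1 = 0111 → error at position 7.
Flip position 7: 001001110110111 → 001001010110111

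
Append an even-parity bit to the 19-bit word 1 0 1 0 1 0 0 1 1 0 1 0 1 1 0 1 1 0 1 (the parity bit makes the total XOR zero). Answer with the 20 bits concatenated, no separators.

10101001101011011011

XOR of the 19 data bits: 1⊕0⊕1⊕0⊕1⊕0⊕0⊕1⊕1⊕0⊕1⊕0⊕1⊕1⊕0⊕1⊕1⊕0⊕1 = 1
Parity bit = 1 (so all 20 bits XOR to 0).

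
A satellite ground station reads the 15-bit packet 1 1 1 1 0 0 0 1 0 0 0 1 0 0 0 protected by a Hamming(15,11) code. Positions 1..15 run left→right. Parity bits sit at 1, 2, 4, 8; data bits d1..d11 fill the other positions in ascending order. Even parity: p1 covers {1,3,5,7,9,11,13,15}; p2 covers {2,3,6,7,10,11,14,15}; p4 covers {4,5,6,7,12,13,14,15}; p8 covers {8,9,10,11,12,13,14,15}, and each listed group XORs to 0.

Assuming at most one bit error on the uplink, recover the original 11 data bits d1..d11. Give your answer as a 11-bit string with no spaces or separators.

10000001000

s1 (pos 1,3,5,7,9,11,13,15): 1⊕1⊕0⊕0⊕0⊕0⊕0⊕0 = 0
s2 (pos 2,3,6,7,10,11,14,15): 1⊕1⊕0⊕0⊕0⊕0⊕0⊕0 = 0
s4 (pos 4,5,6,7,12,13,14,15): 1⊕0⊕0⊕0⊕1⊕0⊕0⊕0 = 0
s8 (pos 8,9,10,11,12,13,14,15): 1⊕0⊕0⊕0⊕1⊕0⊕0⊕0 = 0
Syndrome s8…s1 = 0000 → no error.
Read data bits from positions 3,5,6,7,9,10,11,12,13,14,15: 10000001000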